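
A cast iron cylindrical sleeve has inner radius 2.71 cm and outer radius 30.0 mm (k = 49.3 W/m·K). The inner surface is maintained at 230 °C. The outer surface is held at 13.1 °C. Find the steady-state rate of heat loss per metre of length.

Q' = 2πk·ΔT/ln(r₂/r₁) = 2π × 49.3 × 216.9 / ln(0.0300/0.0271) = 6.61×10^5 W/m

Q' = 6.61×10^5 W/m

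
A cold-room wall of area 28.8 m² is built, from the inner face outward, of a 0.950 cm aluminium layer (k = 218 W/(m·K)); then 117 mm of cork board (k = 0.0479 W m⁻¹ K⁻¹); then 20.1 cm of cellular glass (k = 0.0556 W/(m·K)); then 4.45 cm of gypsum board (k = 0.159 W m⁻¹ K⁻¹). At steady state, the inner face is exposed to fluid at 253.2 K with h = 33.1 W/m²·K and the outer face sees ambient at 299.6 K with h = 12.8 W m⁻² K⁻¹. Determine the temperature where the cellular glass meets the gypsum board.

Resistance network (inner→outer):
  R_conv,in = 1/(hA) = 1/(33.1·28.8) = 0.001049 K/W
  R_aluminium = L/(kA) = 0.00950/(218·28.8) = 1.513×10^-6 K/W
  R_cork board = L/(kA) = 0.117/(0.0479·28.8) = 0.08481 K/W
  R_cellular glass = L/(kA) = 0.201/(0.0556·28.8) = 0.1255 K/W
  R_gypsum board = L/(kA) = 0.0445/(0.159·28.8) = 0.009718 K/W
  R_conv,out = 1/(hA) = 1/(12.8·28.8) = 0.002713 K/W
ΣR = 0.001049 + 1.513×10^-6 + 0.08481 + 0.1255 + 0.009718 + 0.002713 = 0.2238 K/W
Q = ΔT/ΣR = (253.2 K − 299.6 K)/0.2238 = -207.3 W
From the inner boundary to the cellular glass/gypsum board interface, ΣR_partial = 0.2114 K/W.
T_interface = T_in − Q·ΣR_partial = 253.2 K − (-207.3)(0.2114) = 297.0 K

T = 297.0 K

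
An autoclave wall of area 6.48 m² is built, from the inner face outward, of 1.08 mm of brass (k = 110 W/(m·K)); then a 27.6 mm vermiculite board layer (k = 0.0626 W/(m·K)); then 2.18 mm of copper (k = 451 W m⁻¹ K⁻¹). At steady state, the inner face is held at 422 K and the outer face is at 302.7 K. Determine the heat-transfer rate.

Treat each layer as a resistance in series:
  R_brass = L/(kA) = 0.00108/(110·6.48) = 1.515×10^-6 K/W
  R_vermiculite board = L/(kA) = 0.0276/(0.0626·6.48) = 0.06804 K/W
  R_copper = L/(kA) = 0.00218/(451·6.48) = 7.459×10^-7 K/W
ΣR = 1.515×10^-6 + 0.06804 + 7.459×10^-7 = 0.06804 K/W
Q = ΔT/ΣR = (422 K − 302.7 K)/0.06804 = 1750 W

Q = 1750 W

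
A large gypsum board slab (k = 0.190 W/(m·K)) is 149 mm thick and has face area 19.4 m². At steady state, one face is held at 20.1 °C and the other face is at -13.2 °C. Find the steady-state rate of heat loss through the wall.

Q = 824 W

Q = kA·ΔT/L = 0.190 × 19.4 × |20.1 °C − -13.2 °C| / 0.149 = 824 W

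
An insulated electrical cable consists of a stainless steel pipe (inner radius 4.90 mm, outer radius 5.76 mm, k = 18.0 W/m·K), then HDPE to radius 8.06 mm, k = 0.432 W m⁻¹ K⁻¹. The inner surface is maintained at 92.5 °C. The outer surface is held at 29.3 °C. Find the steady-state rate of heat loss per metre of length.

Q' = 505 W/m

Treat each layer as a resistance in series:
  R'_stainless steel = ln(0.00576/0.00490)/(2πk) = 0.1617/(2π·18.0) = 0.001430 m·K/W
  R'_HDPE = ln(0.00806/0.00576)/(2πk) = 0.3360/(2π·0.432) = 0.1238 m·K/W
ΣR = 0.001430 + 0.1238 = 0.1252 m·K/W
Q' = ΔT/ΣR = (92.5 °C − 29.3 °C)/0.1252 = 505 W/m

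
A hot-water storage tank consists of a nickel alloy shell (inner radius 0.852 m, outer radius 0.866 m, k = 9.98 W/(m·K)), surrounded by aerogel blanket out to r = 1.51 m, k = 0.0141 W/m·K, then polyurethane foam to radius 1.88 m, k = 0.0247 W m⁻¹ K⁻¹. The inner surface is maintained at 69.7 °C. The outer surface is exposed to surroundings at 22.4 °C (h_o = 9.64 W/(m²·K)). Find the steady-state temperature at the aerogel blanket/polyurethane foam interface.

Resistance network (inner→outer):
  R_nickel alloy = (1/0.852 − 1/0.866)/(4πk) = 0.01897/(4π·9.98) = 1.513×10^-4 K/W
  R_aerogel blanket = (1/0.866 − 1/1.51)/(4πk) = 0.4925/(4π·0.0141) = 2.779 K/W
  R_polyurethane foam = (1/1.51 − 1/1.88)/(4πk) = 0.1303/(4π·0.0247) = 0.4199 K/W
  R_conv,out = 1/(4πr²h) = 1/(4π·1.88²·9.64) = 0.002336 K/W
ΣR = 1.513×10^-4 + 2.779 + 0.4199 + 0.002336 = 3.201 K/W
Q = ΔT/ΣR = (69.7 °C − 22.4 °C)/3.201 = 14.78 W
From the inner boundary to the aerogel blanket/polyurethane foam interface, ΣR_partial = 2.779 K/W.
T_interface = T_in − Q·ΣR_partial = 69.7 °C − (14.78)(2.779) = 28.6 °C

T = 28.6 °C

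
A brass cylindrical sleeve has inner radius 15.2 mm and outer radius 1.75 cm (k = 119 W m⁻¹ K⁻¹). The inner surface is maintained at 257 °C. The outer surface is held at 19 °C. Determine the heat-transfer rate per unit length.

Q' = 1.26×10^6 W/m

Q' = 2πk·ΔT/ln(r₂/r₁) = 2π × 119 × 238 / ln(0.0175/0.0152) = 1.26×10^6 W/m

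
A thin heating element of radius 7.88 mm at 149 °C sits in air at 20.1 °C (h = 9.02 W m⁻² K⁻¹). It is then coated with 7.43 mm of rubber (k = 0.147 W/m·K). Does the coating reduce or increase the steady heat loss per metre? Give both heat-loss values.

Critical radius for a cylinder: r_cr = k/h = 0.0163 m = 1.63 cm.
Outer radius after coating: r₂ = 0.00788 + 0.00743 = 0.01531 m.
Since r₁ < r_cr and r₂ ≤ r_cr, the coating moves toward the maximum at r_cr — heat loss rises.
Bare: R = 1/(2πr₁h) = 2.239 m·K/W; Q = 128.9/2.239 = 57.6 W/m.
Coated: R = R_cond + R_conv = 1.872 m·K/W; Q = 128.9/1.872 = 68.9 W/m.

increases: 57.6 → 68.9 W/m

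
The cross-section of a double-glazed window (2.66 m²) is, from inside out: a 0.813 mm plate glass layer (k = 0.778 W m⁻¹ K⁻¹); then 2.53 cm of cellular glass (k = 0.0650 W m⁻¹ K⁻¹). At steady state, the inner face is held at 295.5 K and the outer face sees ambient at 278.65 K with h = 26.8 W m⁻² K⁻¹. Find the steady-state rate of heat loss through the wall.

Q = 105 W

Resistance network (inner→outer):
  R_plate glass = L/(kA) = 8.13×10^-4/(0.778·2.66) = 3.929×10^-4 K/W
  R_cellular glass = L/(kA) = 0.0253/(0.0650·2.66) = 0.1463 K/W
  R_conv,out = 1/(hA) = 1/(26.8·2.66) = 0.01403 K/W
ΣR = 3.929×10^-4 + 0.1463 + 0.01403 = 0.1607 K/W
Q = ΔT/ΣR = (295.5 K − 278.65 K)/0.1607 = 105 W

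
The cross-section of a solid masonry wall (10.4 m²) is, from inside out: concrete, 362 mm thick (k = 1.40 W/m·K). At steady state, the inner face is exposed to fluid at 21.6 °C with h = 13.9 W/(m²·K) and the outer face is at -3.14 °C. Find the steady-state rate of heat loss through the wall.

Treat each layer as a resistance in series:
  R_conv,in = 1/(hA) = 1/(13.9·10.4) = 0.006918 K/W
  R_concrete = L/(kA) = 0.362/(1.40·10.4) = 0.02486 K/W
ΣR = 0.006918 + 0.02486 = 0.03178 K/W
Q = ΔT/ΣR = (21.6 °C − -3.14 °C)/0.03178 = 778 W

Q = 778 W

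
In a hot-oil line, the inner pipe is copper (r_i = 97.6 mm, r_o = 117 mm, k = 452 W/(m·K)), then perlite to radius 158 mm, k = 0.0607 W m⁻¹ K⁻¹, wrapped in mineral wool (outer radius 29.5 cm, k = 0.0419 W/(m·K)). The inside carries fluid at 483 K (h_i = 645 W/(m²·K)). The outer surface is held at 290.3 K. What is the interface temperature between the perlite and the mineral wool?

T = 435 K

Resistance network (inner→outer):
  R'_conv,in = 1/(2πr h) = 1/(2π·0.0976·645) = 0.002528 m·K/W
  R'_copper = ln(0.117/0.0976)/(2πk) = 0.1813/(2π·452) = 6.384×10^-5 m·K/W
  R'_perlite = ln(0.158/0.117)/(2πk) = 0.3004/(2π·0.0607) = 0.7877 m·K/W
  R'_mineral wool = ln(0.295/0.158)/(2πk) = 0.6244/(2π·0.0419) = 2.372 m·K/W
ΣR = 0.002528 + 6.384×10^-5 + 0.7877 + 2.372 = 3.162 m·K/W
Q' = ΔT/ΣR = (483 K − 290.3 K)/3.162 = 60.94 W/m
From the inner boundary to the perlite/mineral wool interface, ΣR_partial = 0.7903 m·K/W.
T_interface = T_in − Q'·ΣR_partial = 483 K − (60.94)(0.7903) = 435 K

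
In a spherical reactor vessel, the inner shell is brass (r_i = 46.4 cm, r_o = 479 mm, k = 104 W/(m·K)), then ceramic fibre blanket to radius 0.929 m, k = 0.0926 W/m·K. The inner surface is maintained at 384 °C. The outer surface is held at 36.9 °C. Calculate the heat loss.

Q = 399 W

Resistance network (inner→outer):
  R_brass = (1/0.464 − 1/0.479)/(4πk) = 0.06749/(4π·104) = 5.164×10^-5 K/W
  R_ceramic fibre blanket = (1/0.479 − 1/0.929)/(4πk) = 1.011/(4π·0.0926) = 0.8690 K/W
ΣR = 5.164×10^-5 + 0.8690 = 0.8691 K/W
Q = ΔT/ΣR = (384 °C − 36.9 °C)/0.8691 = 399 W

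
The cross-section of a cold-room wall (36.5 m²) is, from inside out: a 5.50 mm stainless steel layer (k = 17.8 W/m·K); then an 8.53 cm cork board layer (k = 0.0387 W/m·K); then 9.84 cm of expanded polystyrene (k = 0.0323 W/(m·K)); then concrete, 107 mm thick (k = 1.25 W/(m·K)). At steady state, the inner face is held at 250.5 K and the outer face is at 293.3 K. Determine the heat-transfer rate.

Series thermal resistances, inner to outer:
  R_stainless steel = L/(kA) = 0.00550/(17.8·36.5) = 8.465×10^-6 K/W
  R_cork board = L/(kA) = 0.0853/(0.0387·36.5) = 0.06039 K/W
  R_expanded polystyrene = L/(kA) = 0.0984/(0.0323·36.5) = 0.08346 K/W
  R_concrete = L/(kA) = 0.107/(1.25·36.5) = 0.002345 K/W
ΣR = 8.465×10^-6 + 0.06039 + 0.08346 + 0.002345 = 0.1462 K/W
Q = ΔT/ΣR = (250.5 K − 293.3 K)/0.1462 = -293 W
(Negative Q ⇒ heat flows inward; heat gain = 293 W.)

Q = 293 W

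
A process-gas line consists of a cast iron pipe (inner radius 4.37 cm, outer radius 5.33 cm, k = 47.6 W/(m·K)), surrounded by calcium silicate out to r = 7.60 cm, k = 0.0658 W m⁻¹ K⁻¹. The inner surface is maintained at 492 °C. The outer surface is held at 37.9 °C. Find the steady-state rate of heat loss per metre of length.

Q' = 529 W/m

Series thermal resistances, inner to outer:
  R'_cast iron = ln(0.0533/0.0437)/(2πk) = 0.1986/(2π·47.6) = 6.640×10^-4 m·K/W
  R'_calcium silicate = ln(0.0760/0.0533)/(2πk) = 0.3548/(2π·0.0658) = 0.8582 m·K/W
ΣR = 6.640×10^-4 + 0.8582 = 0.8589 m·K/W
Q' = ΔT/ΣR = (492 °C − 37.9 °C)/0.8589 = 529 W/m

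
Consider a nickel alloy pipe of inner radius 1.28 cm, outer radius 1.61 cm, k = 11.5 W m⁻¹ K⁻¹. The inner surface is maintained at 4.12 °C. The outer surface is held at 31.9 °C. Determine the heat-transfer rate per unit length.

Q' = 8.75 kW/m

Q' = 2πk·ΔT/ln(r₂/r₁) = 2π × 11.5 × 27.78 / ln(0.0161/0.0128) = 8750 W/m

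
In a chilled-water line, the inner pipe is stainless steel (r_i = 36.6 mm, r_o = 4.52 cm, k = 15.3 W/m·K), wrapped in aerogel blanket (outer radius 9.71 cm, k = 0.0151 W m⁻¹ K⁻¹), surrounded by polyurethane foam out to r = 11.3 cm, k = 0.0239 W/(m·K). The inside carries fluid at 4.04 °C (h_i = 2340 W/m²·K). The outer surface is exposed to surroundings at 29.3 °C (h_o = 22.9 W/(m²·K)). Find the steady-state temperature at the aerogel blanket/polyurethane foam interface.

T = 26.3 °C

Treat each layer as a resistance in series:
  R'_conv,in = 1/(2πr h) = 1/(2π·0.0366·2340) = 0.001858 m·K/W
  R'_stainless steel = ln(0.0452/0.0366)/(2πk) = 0.2110/(2π·15.3) = 0.002195 m·K/W
  R'_aerogel blanket = ln(0.0971/0.0452)/(2πk) = 0.7646/(2π·0.0151) = 8.059 m·K/W
  R'_polyurethane foam = ln(0.113/0.0971)/(2πk) = 0.1516/(2π·0.0239) = 1.010 m·K/W
  R'_conv,out = 1/(2πr h) = 1/(2π·0.113·22.9) = 0.06150 m·K/W
ΣR = 0.001858 + 0.002195 + 8.059 + 1.010 + 0.06150 = 9.135 m·K/W
Q' = ΔT/ΣR = (4.04 °C − 29.3 °C)/9.135 = -2.765 W/m
From the inner boundary to the aerogel blanket/polyurethane foam interface, ΣR_partial = 8.063 m·K/W.
T_interface = T_in − Q'·ΣR_partial = 4.04 °C − (-2.765)(8.063) = 26.3 °C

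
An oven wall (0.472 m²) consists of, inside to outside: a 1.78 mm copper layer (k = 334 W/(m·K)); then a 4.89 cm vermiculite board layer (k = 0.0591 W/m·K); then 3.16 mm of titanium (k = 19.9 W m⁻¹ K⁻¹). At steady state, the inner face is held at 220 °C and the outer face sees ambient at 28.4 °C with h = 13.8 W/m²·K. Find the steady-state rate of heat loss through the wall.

Treat each layer as a resistance in series:
  R_copper = L/(kA) = 0.00178/(334·0.472) = 1.129×10^-5 K/W
  R_vermiculite board = L/(kA) = 0.0489/(0.0591·0.472) = 1.753 K/W
  R_titanium = L/(kA) = 0.00316/(19.9·0.472) = 3.364×10^-4 K/W
  R_conv,out = 1/(hA) = 1/(13.8·0.472) = 0.1535 K/W
ΣR = 1.129×10^-5 + 1.753 + 3.364×10^-4 + 0.1535 = 1.907 K/W
Q = ΔT/ΣR = (220 °C − 28.4 °C)/1.907 = 100 W

Q = 100 W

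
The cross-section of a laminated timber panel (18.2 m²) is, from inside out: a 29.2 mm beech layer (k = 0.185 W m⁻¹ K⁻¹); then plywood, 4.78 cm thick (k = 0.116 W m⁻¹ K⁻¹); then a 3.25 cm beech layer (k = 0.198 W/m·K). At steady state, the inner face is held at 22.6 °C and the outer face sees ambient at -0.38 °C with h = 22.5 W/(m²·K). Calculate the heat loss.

Q = 537 W

Treat each layer as a resistance in series:
  R_beech = L/(kA) = 0.0292/(0.185·18.2) = 0.008672 K/W
  R_plywood = L/(kA) = 0.0478/(0.116·18.2) = 0.02264 K/W
  R_beech = L/(kA) = 0.0325/(0.198·18.2) = 0.009019 K/W
  R_conv,out = 1/(hA) = 1/(22.5·18.2) = 0.002442 K/W
ΣR = 0.008672 + 0.02264 + 0.009019 + 0.002442 = 0.04277 K/W
Q = ΔT/ΣR = (22.6 °C − -0.38 °C)/0.04277 = 537 W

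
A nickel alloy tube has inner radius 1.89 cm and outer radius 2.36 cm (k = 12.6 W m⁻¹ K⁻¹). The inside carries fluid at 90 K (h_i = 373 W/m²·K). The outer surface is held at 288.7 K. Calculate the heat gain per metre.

Q' = 7830 W/m

Treat each layer as a resistance in series:
  R'_conv,in = 1/(2πr h) = 1/(2π·0.0189·373) = 0.02258 m·K/W
  R'_nickel alloy = ln(0.0236/0.0189)/(2πk) = 0.2221/(2π·12.6) = 0.002805 m·K/W
ΣR = 0.02258 + 0.002805 = 0.02538 m·K/W
Q' = ΔT/ΣR = (90 K − 288.7 K)/0.02538 = -7830 W/m
(Negative Q' ⇒ heat flows inward; heat gain = 7830 W/m.)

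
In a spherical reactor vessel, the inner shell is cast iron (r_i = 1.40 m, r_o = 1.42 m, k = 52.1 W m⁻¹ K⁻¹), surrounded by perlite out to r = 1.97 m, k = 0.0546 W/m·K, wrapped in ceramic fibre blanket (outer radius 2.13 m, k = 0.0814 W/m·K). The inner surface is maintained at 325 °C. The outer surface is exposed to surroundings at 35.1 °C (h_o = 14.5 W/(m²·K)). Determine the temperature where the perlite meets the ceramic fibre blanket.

Series thermal resistances, inner to outer:
  R_cast iron = (1/1.40 − 1/1.42)/(4πk) = 0.01006/(4π·52.1) = 1.537×10^-5 K/W
  R_perlite = (1/1.42 − 1/1.97)/(4πk) = 0.1966/(4π·0.0546) = 0.2866 K/W
  R_ceramic fibre blanket = (1/1.97 − 1/2.13)/(4πk) = 0.03813/(4π·0.0814) = 0.03728 K/W
  R_conv,out = 1/(4πr²h) = 1/(4π·2.13²·14.5) = 0.001210 K/W
ΣR = 1.537×10^-5 + 0.2866 + 0.03728 + 0.001210 = 0.3251 K/W
Q = ΔT/ΣR = (325 °C − 35.1 °C)/0.3251 = 891.7 W
From the inner boundary to the perlite/ceramic fibre blanket interface, ΣR_partial = 0.2866 K/W.
T_interface = T_in − Q·ΣR_partial = 325 °C − (891.7)(0.2866) = 69.4 °C

T = 69.4 °C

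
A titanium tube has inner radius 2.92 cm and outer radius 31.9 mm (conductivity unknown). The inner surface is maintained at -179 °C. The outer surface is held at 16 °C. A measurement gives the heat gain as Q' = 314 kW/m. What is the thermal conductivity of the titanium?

k = 22.7 W/m·K

ΣR = ΔT/Q' = |-179 − 16|/3.14×10^5 = 6.210×10^-4 m·K/W
ln(r₂/r₁)/(2πk) = 6.210×10^-4 ⇒ k = 0.08844/(2π·6.210×10^-4) = 22.7 W/m·K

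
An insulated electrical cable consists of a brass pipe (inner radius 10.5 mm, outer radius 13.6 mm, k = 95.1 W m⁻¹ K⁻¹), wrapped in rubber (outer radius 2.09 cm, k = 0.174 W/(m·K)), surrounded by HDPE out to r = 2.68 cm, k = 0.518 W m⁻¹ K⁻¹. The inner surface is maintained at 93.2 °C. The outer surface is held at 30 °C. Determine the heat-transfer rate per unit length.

Resistance network (inner→outer):
  R'_brass = ln(0.0136/0.0105)/(2πk) = 0.2587/(2π·95.1) = 4.329×10^-4 m·K/W
  R'_rubber = ln(0.0209/0.0136)/(2πk) = 0.4297/(2π·0.174) = 0.3930 m·K/W
  R'_HDPE = ln(0.0268/0.0209)/(2πk) = 0.2487/(2π·0.518) = 0.07640 m·K/W
ΣR = 4.329×10^-4 + 0.3930 + 0.07640 = 0.4698 m·K/W
Q' = ΔT/ΣR = (93.2 °C − 30 °C)/0.4698 = 135 W/m

Q' = 135 W/m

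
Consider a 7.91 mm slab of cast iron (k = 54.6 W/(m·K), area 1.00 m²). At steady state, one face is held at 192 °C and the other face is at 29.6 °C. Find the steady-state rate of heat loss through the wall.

Q = kA·ΔT/L = 54.6 × 1.00 × |192 °C − 29.6 °C| / 0.00791 = 1.12×10^6 W

Q = 1120 kW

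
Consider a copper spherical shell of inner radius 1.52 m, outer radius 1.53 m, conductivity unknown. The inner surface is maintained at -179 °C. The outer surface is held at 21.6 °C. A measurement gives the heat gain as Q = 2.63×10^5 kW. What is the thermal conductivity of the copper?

ΣR = ΔT/Q = |-179 − 21.6|/2.63×10^8 = 7.627×10^-7 K/W
(1/r₁−1/r₂)/(4πk) = 7.627×10^-7 ⇒ k = 0.004300/(4π·7.627×10^-7) = 449 W/m·K

k = 449 W/m·K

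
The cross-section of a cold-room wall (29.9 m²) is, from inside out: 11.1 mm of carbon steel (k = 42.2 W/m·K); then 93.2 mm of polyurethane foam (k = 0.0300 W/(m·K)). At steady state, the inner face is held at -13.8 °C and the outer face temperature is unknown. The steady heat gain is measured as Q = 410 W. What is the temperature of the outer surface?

T_out = 28.8 °C

Series resistances:
  R_carbon steel = L/(kA) = 0.0111/(42.2·29.9) = 8.797×10^-6 K/W
  R_polyurethane foam = L/(kA) = 0.0932/(0.0300·29.9) = 0.1039 K/W
ΣR = 0.1039 K/W
ΔT = Q·ΣR = 410 × 0.1039 = 42.60 K
Heat flows inward, so T_out = T_in + ΔT = -13.8 + 42.60 = 28.8 °C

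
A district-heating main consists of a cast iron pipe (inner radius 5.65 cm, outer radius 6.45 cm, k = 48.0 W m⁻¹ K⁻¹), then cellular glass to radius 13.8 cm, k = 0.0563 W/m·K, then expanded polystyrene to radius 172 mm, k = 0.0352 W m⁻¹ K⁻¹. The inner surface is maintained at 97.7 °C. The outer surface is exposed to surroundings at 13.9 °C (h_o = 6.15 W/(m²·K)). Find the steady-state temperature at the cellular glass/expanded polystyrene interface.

Resistance network (inner→outer):
  R'_cast iron = ln(0.0645/0.0565)/(2πk) = 0.1324/(2π·48.0) = 4.391×10^-4 m·K/W
  R'_cellular glass = ln(0.138/0.0645)/(2πk) = 0.7606/(2π·0.0563) = 2.150 m·K/W
  R'_expanded polystyrene = ln(0.172/0.138)/(2πk) = 0.2202/(2π·0.0352) = 0.9958 m·K/W
  R'_conv,out = 1/(2πr h) = 1/(2π·0.172·6.15) = 0.1505 m·K/W
ΣR = 4.391×10^-4 + 2.150 + 0.9958 + 0.1505 = 3.297 m·K/W
Q' = ΔT/ΣR = (97.7 °C − 13.9 °C)/3.297 = 25.42 W/m
From the inner boundary to the cellular glass/expanded polystyrene interface, ΣR_partial = 2.150 m·K/W.
T_interface = T_in − Q'·ΣR_partial = 97.7 °C − (25.42)(2.150) = 43.0 °C

T = 43.0 °C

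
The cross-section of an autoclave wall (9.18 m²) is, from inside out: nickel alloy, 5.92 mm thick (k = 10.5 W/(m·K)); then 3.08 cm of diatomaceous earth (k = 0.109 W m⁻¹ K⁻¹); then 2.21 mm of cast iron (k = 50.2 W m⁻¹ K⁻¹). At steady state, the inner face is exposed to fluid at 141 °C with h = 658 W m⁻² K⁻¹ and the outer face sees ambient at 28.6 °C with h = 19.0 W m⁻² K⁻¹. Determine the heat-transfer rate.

Q = 3060 W

Treat each layer as a resistance in series:
  R_conv,in = 1/(hA) = 1/(658·9.18) = 1.656×10^-4 K/W
  R_nickel alloy = L/(kA) = 0.00592/(10.5·9.18) = 6.142×10^-5 K/W
  R_diatomaceous earth = L/(kA) = 0.0308/(0.109·9.18) = 0.03078 K/W
  R_cast iron = L/(kA) = 0.00221/(50.2·9.18) = 4.796×10^-6 K/W
  R_conv,out = 1/(hA) = 1/(19.0·9.18) = 0.005733 K/W
ΣR = 1.656×10^-4 + 6.142×10^-5 + 0.03078 + 4.796×10^-6 + 0.005733 = 0.03674 K/W
Q = ΔT/ΣR = (141 °C − 28.6 °C)/0.03674 = 3060 W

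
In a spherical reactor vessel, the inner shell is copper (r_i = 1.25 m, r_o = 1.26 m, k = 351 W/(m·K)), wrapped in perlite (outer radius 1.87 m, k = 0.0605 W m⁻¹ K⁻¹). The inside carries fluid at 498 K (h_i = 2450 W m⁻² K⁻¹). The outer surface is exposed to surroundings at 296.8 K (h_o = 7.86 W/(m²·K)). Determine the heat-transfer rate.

Series thermal resistances, inner to outer:
  R_conv,in = 1/(4πr²h) = 1/(4π·1.25²·2450) = 2.079×10^-5 K/W
  R_copper = (1/1.25 − 1/1.26)/(4πk) = 0.006349/(4π·351) = 1.439×10^-6 K/W
  R_perlite = (1/1.26 − 1/1.87)/(4πk) = 0.2589/(4π·0.0605) = 0.3405 K/W
  R_conv,out = 1/(4πr²h) = 1/(4π·1.87²·7.86) = 0.002895 K/W
ΣR = 2.079×10^-5 + 1.439×10^-6 + 0.3405 + 0.002895 = 0.3434 K/W
Q = ΔT/ΣR = (498 K − 296.8 K)/0.3434 = 586 W

Q = 586 W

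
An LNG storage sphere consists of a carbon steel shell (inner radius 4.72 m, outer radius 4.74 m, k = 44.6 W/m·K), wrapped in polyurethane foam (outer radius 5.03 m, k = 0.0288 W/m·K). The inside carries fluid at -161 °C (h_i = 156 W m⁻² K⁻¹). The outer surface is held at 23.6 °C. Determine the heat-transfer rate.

Q = 5.49 kW

Treat each layer as a resistance in series:
  R_conv,in = 1/(4πr²h) = 1/(4π·4.72²·156) = 2.290×10^-5 K/W
  R_carbon steel = (1/4.72 − 1/4.74)/(4πk) = 8.939×10^-4/(4π·44.6) = 1.595×10^-6 K/W
  R_polyurethane foam = (1/4.74 − 1/5.03)/(4πk) = 0.01216/(4π·0.0288) = 0.03361 K/W
ΣR = 2.290×10^-5 + 1.595×10^-6 + 0.03361 = 0.03363 K/W
Q = ΔT/ΣR = (-161 °C − 23.6 °C)/0.03363 = -5490 W
(Negative Q ⇒ heat flows inward; heat gain = 5490 W.)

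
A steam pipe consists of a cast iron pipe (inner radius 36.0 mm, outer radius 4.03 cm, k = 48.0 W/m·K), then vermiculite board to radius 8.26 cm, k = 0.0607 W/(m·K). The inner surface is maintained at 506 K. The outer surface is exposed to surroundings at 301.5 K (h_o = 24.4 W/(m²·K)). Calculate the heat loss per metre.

Q' = 104 W/m

Treat each layer as a resistance in series:
  R'_cast iron = ln(0.0403/0.0360)/(2πk) = 0.1128/(2π·48.0) = 3.741×10^-4 m·K/W
  R'_vermiculite board = ln(0.0826/0.0403)/(2πk) = 0.7177/(2π·0.0607) = 1.882 m·K/W
  R'_conv,out = 1/(2πr h) = 1/(2π·0.0826·24.4) = 0.07897 m·K/W
ΣR = 3.741×10^-4 + 1.882 + 0.07897 = 1.961 m·K/W
Q' = ΔT/ΣR = (506 K − 301.5 K)/1.961 = 104 W/m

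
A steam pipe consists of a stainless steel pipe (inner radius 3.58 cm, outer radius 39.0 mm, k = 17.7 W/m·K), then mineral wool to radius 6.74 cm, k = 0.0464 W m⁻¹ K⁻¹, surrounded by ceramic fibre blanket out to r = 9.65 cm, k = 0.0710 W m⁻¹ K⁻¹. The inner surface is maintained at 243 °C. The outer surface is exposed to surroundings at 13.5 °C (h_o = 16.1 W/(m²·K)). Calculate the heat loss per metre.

Q' = 82.4 W/m

Resistance network (inner→outer):
  R'_stainless steel = ln(0.0390/0.0358)/(2πk) = 0.08561/(2π·17.7) = 7.698×10^-4 m·K/W
  R'_mineral wool = ln(0.0674/0.0390)/(2πk) = 0.5471/(2π·0.0464) = 1.877 m·K/W
  R'_ceramic fibre blanket = ln(0.0965/0.0674)/(2πk) = 0.3589/(2π·0.0710) = 0.8045 m·K/W
  R'_conv,out = 1/(2πr h) = 1/(2π·0.0965·16.1) = 0.1024 m·K/W
ΣR = 7.698×10^-4 + 1.877 + 0.8045 + 0.1024 = 2.785 m·K/W
Q' = ΔT/ΣR = (243 °C − 13.5 °C)/2.785 = 82.4 W/m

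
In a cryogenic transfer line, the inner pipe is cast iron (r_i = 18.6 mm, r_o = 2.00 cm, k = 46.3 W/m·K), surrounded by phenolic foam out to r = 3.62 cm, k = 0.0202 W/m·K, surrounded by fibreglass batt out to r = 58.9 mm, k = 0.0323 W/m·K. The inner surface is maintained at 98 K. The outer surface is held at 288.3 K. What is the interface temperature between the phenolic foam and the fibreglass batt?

Series thermal resistances, inner to outer:
  R'_cast iron = ln(0.0200/0.0186)/(2πk) = 0.07257/(2π·46.3) = 2.495×10^-4 m·K/W
  R'_phenolic foam = ln(0.0362/0.0200)/(2πk) = 0.5933/(2π·0.0202) = 4.675 m·K/W
  R'_fibreglass batt = ln(0.0589/0.0362)/(2πk) = 0.4868/(2π·0.0323) = 2.399 m·K/W
ΣR = 2.495×10^-4 + 4.675 + 2.399 = 7.074 m·K/W
Q' = ΔT/ΣR = (98 K − 288.3 K)/7.074 = -26.90 W/m
From the inner boundary to the phenolic foam/fibreglass batt interface, ΣR_partial = 4.675 m·K/W.
T_interface = T_in − Q'·ΣR_partial = 98 K − (-26.90)(4.675) = 223.8 K

T = 223.8 K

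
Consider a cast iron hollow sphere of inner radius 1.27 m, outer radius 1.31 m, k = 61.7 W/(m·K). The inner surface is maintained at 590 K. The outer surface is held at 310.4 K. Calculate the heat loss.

Q = 4πk·ΔT/(1/r₁ − 1/r₂) = 4π × 61.7 × 279.6 / (1/1.27 − 1/1.31) = 9.02×10^6 W

Q = 9020 kW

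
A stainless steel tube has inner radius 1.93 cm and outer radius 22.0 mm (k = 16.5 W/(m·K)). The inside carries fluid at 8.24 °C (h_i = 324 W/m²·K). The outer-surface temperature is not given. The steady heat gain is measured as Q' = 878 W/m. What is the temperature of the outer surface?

T_out = 31.7 °C

Series resistances:
  R'_conv,in = 1/(2πr h) = 1/(2π·0.0193·324) = 0.02545 m·K/W
  R'_stainless steel = ln(0.0220/0.0193)/(2πk) = 0.1309/(2π·16.5) = 0.001263 m·K/W
ΣR = 0.02671 m·K/W
ΔT = Q'·ΣR = 878 × 0.02671 = 23.45 K
Heat flows inward, so T_out = T_in + ΔT = 8.24 + 23.45 = 31.7 °C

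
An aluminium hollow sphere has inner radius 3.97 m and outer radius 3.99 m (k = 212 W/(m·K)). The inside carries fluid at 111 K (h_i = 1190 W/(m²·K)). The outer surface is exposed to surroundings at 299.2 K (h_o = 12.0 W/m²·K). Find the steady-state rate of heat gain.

Treat each layer as a resistance in series:
  R_conv,in = 1/(4πr²h) = 1/(4π·3.97²·1190) = 4.243×10^-6 K/W
  R_aluminium = (1/3.97 − 1/3.99)/(4πk) = 0.001263/(4π·212) = 4.739×10^-7 K/W
  R_conv,out = 1/(4πr²h) = 1/(4π·3.99²·12.0) = 4.165×10^-4 K/W
ΣR = 4.243×10^-6 + 4.739×10^-7 + 4.165×10^-4 = 4.212×10^-4 K/W
Q = ΔT/ΣR = (111 K − 299.2 K)/4.212×10^-4 = -4.47×10^5 W
(Negative Q ⇒ heat flows inward; heat gain = 4.47×10^5 W.)

Q = 4.47×10^5 W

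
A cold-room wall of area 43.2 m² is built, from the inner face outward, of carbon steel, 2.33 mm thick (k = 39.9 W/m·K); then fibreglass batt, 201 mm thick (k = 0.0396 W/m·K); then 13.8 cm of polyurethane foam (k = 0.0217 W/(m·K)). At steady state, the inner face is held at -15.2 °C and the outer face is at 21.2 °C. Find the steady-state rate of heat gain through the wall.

Treat each layer as a resistance in series:
  R_carbon steel = L/(kA) = 0.00233/(39.9·43.2) = 1.352×10^-6 K/W
  R_fibreglass batt = L/(kA) = 0.201/(0.0396·43.2) = 0.1175 K/W
  R_polyurethane foam = L/(kA) = 0.138/(0.0217·43.2) = 0.1472 K/W
ΣR = 1.352×10^-6 + 0.1175 + 0.1472 = 0.2647 K/W
Q = ΔT/ΣR = (-15.2 °C − 21.2 °C)/0.2647 = -138 W
(Negative Q ⇒ heat flows inward; heat gain = 138 W.)

Q = 138 W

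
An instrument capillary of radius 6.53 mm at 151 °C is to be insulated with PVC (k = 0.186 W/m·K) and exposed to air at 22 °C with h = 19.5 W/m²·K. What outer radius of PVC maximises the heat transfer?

For a cylinder, r_cr = k_ins/h = 0.186/19.5 = 0.00954 m = 0.954 cm

r_cr = 0.954 cm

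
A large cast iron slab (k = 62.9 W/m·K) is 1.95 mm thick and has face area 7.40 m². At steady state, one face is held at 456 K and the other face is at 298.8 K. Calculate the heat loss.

Q = 37500 kW

Q = kA·ΔT/L = 62.9 × 7.40 × |456 K − 298.8 K| / 0.00195 = 3.75×10^7 W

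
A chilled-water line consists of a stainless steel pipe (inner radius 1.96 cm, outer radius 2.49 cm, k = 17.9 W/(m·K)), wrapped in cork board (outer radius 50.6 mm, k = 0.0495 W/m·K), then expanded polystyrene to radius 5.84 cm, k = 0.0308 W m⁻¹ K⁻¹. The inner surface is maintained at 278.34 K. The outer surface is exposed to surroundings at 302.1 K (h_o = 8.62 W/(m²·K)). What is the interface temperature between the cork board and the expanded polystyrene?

T = 294.6 K

Series thermal resistances, inner to outer:
  R'_stainless steel = ln(0.0249/0.0196)/(2πk) = 0.2393/(2π·17.9) = 0.002128 m·K/W
  R'_cork board = ln(0.0506/0.0249)/(2πk) = 0.7091/(2π·0.0495) = 2.280 m·K/W
  R'_expanded polystyrene = ln(0.0584/0.0506)/(2πk) = 0.1434/(2π·0.0308) = 0.7408 m·K/W
  R'_conv,out = 1/(2πr h) = 1/(2π·0.0584·8.62) = 0.3162 m·K/W
ΣR = 0.002128 + 2.280 + 0.7408 + 0.3162 = 3.339 m·K/W
Q' = ΔT/ΣR = (278.34 K − 302.1 K)/3.339 = -7.116 W/m
From the inner boundary to the cork board/expanded polystyrene interface, ΣR_partial = 2.282 m·K/W.
T_interface = T_in − Q'·ΣR_partial = 278.34 K − (-7.116)(2.282) = 294.6 K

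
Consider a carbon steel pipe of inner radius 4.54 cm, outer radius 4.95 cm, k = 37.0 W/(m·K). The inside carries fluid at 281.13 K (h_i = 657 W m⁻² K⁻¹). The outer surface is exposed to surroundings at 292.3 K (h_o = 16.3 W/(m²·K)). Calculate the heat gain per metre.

Q' = 55.0 W/m

Series thermal resistances, inner to outer:
  R'_conv,in = 1/(2πr h) = 1/(2π·0.0454·657) = 0.005336 m·K/W
  R'_carbon steel = ln(0.0495/0.0454)/(2πk) = 0.08646/(2π·37.0) = 3.719×10^-4 m·K/W
  R'_conv,out = 1/(2πr h) = 1/(2π·0.0495·16.3) = 0.1973 m·K/W
ΣR = 0.005336 + 3.719×10^-4 + 0.1973 = 0.2030 m·K/W
Q' = ΔT/ΣR = (281.13 K − 292.3 K)/0.2030 = -55.0 W/m
(Negative Q' ⇒ heat flows inward; heat gain = 55.0 W/m.)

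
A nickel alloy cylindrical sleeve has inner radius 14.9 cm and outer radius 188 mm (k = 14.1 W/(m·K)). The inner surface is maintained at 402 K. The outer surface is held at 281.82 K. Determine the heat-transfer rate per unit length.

Q' = 45.8 kW/m

Q' = 2πk·ΔT/ln(r₂/r₁) = 2π × 14.1 × 120.18 / ln(0.188/0.149) = 45800 W/m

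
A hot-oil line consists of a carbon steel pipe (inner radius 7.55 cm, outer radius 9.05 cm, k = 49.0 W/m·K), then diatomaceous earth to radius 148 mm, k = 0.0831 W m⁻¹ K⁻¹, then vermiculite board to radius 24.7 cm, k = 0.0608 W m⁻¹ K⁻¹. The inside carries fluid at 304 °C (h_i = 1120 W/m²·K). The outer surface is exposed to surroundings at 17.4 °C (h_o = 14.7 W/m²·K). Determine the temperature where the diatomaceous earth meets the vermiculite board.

Resistance network (inner→outer):
  R'_conv,in = 1/(2πr h) = 1/(2π·0.0755·1120) = 0.001882 m·K/W
  R'_carbon steel = ln(0.0905/0.0755)/(2πk) = 0.1812/(2π·49.0) = 5.886×10^-4 m·K/W
  R'_diatomaceous earth = ln(0.148/0.0905)/(2πk) = 0.4919/(2π·0.0831) = 0.9420 m·K/W
  R'_vermiculite board = ln(0.247/0.148)/(2πk) = 0.5122/(2π·0.0608) = 1.341 m·K/W
  R'_conv,out = 1/(2πr h) = 1/(2π·0.247·14.7) = 0.04383 m·K/W
ΣR = 0.001882 + 5.886×10^-4 + 0.9420 + 1.341 + 0.04383 = 2.329 m·K/W
Q' = ΔT/ΣR = (304 °C − 17.4 °C)/2.329 = 123.1 W/m
From the inner boundary to the diatomaceous earth/vermiculite board interface, ΣR_partial = 0.9445 m·K/W.
T_interface = T_in − Q'·ΣR_partial = 304 °C − (123.1)(0.9445) = 188 °C

T = 188 °C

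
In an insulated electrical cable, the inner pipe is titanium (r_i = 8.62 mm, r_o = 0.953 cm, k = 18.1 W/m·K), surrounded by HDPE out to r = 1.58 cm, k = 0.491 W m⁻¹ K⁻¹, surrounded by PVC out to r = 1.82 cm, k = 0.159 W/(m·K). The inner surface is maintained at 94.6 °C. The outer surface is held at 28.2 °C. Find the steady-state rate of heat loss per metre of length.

Series thermal resistances, inner to outer:
  R'_titanium = ln(0.00953/0.00862)/(2πk) = 0.1004/(2π·18.1) = 8.825×10^-4 m·K/W
  R'_HDPE = ln(0.0158/0.00953)/(2πk) = 0.5056/(2π·0.491) = 0.1639 m·K/W
  R'_PVC = ln(0.0182/0.0158)/(2πk) = 0.1414/(2π·0.159) = 0.1415 m·K/W
ΣR = 8.825×10^-4 + 0.1639 + 0.1415 = 0.3063 m·K/W
Q' = ΔT/ΣR = (94.6 °C − 28.2 °C)/0.3063 = 217 W/m

Q' = 217 W/m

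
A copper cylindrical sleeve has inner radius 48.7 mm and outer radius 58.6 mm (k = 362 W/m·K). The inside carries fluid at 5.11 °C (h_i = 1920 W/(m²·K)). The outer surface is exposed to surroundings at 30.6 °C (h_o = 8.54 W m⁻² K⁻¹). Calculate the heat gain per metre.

Q' = 79.7 W/m

Series thermal resistances, inner to outer:
  R'_conv,in = 1/(2πr h) = 1/(2π·0.0487·1920) = 0.001702 m·K/W
  R'_copper = ln(0.0586/0.0487)/(2πk) = 0.1851/(2π·362) = 8.136×10^-5 m·K/W
  R'_conv,out = 1/(2πr h) = 1/(2π·0.0586·8.54) = 0.3180 m·K/W
ΣR = 0.001702 + 8.136×10^-5 + 0.3180 = 0.3198 m·K/W
Q' = ΔT/ΣR = (5.11 °C − 30.6 °C)/0.3198 = -79.7 W/m
(Negative Q' ⇒ heat flows inward; heat gain = 79.7 W/m.)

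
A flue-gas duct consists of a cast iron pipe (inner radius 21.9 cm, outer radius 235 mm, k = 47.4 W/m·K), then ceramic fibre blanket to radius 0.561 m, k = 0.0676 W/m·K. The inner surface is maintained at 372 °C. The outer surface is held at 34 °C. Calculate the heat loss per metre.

Q' = 165 W/m

Series thermal resistances, inner to outer:
  R'_cast iron = ln(0.235/0.219)/(2πk) = 0.07051/(2π·47.4) = 2.368×10^-4 m·K/W
  R'_ceramic fibre blanket = ln(0.561/0.235)/(2πk) = 0.8701/(2π·0.0676) = 2.049 m·K/W
ΣR = 2.368×10^-4 + 2.049 = 2.049 m·K/W
Q' = ΔT/ΣR = (372 °C − 34 °C)/2.049 = 165 W/m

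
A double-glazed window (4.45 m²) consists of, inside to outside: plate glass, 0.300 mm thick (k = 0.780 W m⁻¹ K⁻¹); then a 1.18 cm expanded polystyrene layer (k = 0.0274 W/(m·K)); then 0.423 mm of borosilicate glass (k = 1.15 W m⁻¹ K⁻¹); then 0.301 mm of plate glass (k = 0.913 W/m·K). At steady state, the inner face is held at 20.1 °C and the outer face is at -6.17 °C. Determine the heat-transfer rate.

Q = 271 W

Treat each layer as a resistance in series:
  R_plate glass = L/(kA) = 3.00×10^-4/(0.780·4.45) = 8.643×10^-5 K/W
  R_expanded polystyrene = L/(kA) = 0.0118/(0.0274·4.45) = 0.09678 K/W
  R_borosilicate glass = L/(kA) = 4.23×10^-4/(1.15·4.45) = 8.266×10^-5 K/W
  R_plate glass = L/(kA) = 3.01×10^-4/(0.913·4.45) = 7.409×10^-5 K/W
ΣR = 8.643×10^-5 + 0.09678 + 8.266×10^-5 + 7.409×10^-5 = 0.09702 K/W
Q = ΔT/ΣR = (20.1 °C − -6.17 °C)/0.09702 = 271 W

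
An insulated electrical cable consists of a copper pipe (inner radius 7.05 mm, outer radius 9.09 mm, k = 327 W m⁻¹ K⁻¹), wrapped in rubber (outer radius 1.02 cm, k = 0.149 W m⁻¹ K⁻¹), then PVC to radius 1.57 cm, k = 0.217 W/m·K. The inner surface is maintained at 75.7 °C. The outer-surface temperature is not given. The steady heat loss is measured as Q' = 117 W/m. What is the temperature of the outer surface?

Series resistances:
  R'_copper = ln(0.00909/0.00705)/(2πk) = 0.2541/(2π·327) = 1.237×10^-4 m·K/W
  R'_rubber = ln(0.0102/0.00909)/(2πk) = 0.1152/(2π·0.149) = 0.1231 m·K/W
  R'_PVC = ln(0.0157/0.0102)/(2πk) = 0.4313/(2π·0.217) = 0.3163 m·K/W
ΣR = 0.4395 m·K/W
ΔT = Q'·ΣR = 117 × 0.4395 = 51.42 K
Heat flows outward, so T_out = T_in − ΔT = 75.7 − 51.42 = 24.3 °C

T_out = 24.3 °C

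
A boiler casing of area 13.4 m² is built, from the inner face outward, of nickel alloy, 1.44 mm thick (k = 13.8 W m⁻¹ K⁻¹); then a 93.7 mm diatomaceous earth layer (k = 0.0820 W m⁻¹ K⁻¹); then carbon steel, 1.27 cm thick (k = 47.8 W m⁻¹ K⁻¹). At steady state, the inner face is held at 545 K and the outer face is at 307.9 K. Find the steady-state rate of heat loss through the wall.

Q = 2.78 kW

Treat each layer as a resistance in series:
  R_nickel alloy = L/(kA) = 0.00144/(13.8·13.4) = 7.787×10^-6 K/W
  R_diatomaceous earth = L/(kA) = 0.0937/(0.0820·13.4) = 0.08527 K/W
  R_carbon steel = L/(kA) = 0.0127/(47.8·13.4) = 1.983×10^-5 K/W
ΣR = 7.787×10^-6 + 0.08527 + 1.983×10^-5 = 0.08530 K/W
Q = ΔT/ΣR = (545 K − 307.9 K)/0.08530 = 2780 W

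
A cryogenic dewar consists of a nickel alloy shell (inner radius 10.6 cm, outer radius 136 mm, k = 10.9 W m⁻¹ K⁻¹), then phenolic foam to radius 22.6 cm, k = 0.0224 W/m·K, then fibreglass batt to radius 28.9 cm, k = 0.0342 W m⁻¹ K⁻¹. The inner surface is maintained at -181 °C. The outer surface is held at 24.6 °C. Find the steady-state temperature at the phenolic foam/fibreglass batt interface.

Resistance network (inner→outer):
  R_nickel alloy = (1/0.106 − 1/0.136)/(4πk) = 2.081/(4π·10.9) = 0.01519 K/W
  R_phenolic foam = (1/0.136 − 1/0.226)/(4πk) = 2.928/(4π·0.0224) = 10.40 K/W
  R_fibreglass batt = (1/0.226 − 1/0.289)/(4πk) = 0.9646/(4π·0.0342) = 2.244 K/W
ΣR = 0.01519 + 10.40 + 2.244 = 12.66 K/W
Q = ΔT/ΣR = (-181 °C − 24.6 °C)/12.66 = -16.24 W
From the inner boundary to the phenolic foam/fibreglass batt interface, ΣR_partial = 10.42 K/W.
T_interface = T_in − Q·ΣR_partial = -181 °C − (-16.24)(10.42) = -11.8 °C

T = -11.8 °C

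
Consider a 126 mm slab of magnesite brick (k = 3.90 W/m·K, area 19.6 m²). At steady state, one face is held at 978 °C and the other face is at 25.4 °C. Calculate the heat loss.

Q = 5.78×10^5 W

Q = kA·ΔT/L = 3.90 × 19.6 × |978 °C − 25.4 °C| / 0.126 = 5.78×10^5 W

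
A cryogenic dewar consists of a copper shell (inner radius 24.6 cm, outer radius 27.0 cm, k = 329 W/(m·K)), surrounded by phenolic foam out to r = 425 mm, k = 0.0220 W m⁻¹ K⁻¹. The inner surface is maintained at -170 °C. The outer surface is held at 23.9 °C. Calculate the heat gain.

Q = 39.7 W

Treat each layer as a resistance in series:
  R_copper = (1/0.246 − 1/0.270)/(4πk) = 0.3613/(4π·329) = 8.740×10^-5 K/W
  R_phenolic foam = (1/0.270 − 1/0.425)/(4πk) = 1.351/(4π·0.0220) = 4.886 K/W
ΣR = 8.740×10^-5 + 4.886 = 4.886 K/W
Q = ΔT/ΣR = (-170 °C − 23.9 °C)/4.886 = -39.7 W
(Negative Q ⇒ heat flows inward; heat gain = 39.7 W.)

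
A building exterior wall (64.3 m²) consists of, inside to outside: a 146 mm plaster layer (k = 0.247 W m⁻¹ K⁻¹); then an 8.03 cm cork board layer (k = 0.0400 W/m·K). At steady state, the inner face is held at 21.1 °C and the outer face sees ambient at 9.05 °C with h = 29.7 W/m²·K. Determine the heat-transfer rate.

Resistance network (inner→outer):
  R_plaster = L/(kA) = 0.146/(0.247·64.3) = 0.009193 K/W
  R_cork board = L/(kA) = 0.0803/(0.0400·64.3) = 0.03122 K/W
  R_conv,out = 1/(hA) = 1/(29.7·64.3) = 5.236×10^-4 K/W
ΣR = 0.009193 + 0.03122 + 5.236×10^-4 = 0.04094 K/W
Q = ΔT/ΣR = (21.1 °C − 9.05 °C)/0.04094 = 294 W

Q = 294 W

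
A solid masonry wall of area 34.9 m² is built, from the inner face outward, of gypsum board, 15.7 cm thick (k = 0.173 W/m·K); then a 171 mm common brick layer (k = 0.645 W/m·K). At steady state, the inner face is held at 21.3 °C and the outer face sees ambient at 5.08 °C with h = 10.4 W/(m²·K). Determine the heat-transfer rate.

Resistance network (inner→outer):
  R_gypsum board = L/(kA) = 0.157/(0.173·34.9) = 0.02600 K/W
  R_common brick = L/(kA) = 0.171/(0.645·34.9) = 0.007596 K/W
  R_conv,out = 1/(hA) = 1/(10.4·34.9) = 0.002755 K/W
ΣR = 0.02600 + 0.007596 + 0.002755 = 0.03635 K/W
Q = ΔT/ΣR = (21.3 °C − 5.08 °C)/0.03635 = 446 W

Q = 446 W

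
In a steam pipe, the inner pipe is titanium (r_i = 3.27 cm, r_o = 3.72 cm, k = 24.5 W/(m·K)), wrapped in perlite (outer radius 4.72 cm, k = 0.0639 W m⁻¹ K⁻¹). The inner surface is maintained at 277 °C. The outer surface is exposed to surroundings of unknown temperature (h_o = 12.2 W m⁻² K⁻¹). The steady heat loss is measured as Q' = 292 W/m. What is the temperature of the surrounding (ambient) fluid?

T_out = 22.9 °C

Sum the resistances:
  R'_titanium = ln(0.0372/0.0327)/(2πk) = 0.1289/(2π·24.5) = 8.376×10^-4 m·K/W
  R'_perlite = ln(0.0472/0.0372)/(2πk) = 0.2381/(2π·0.0639) = 0.5930 m·K/W
  R'_conv,out = 1/(2πr h) = 1/(2π·0.0472·12.2) = 0.2764 m·K/W
ΣR = 0.8702 m·K/W
ΔT = Q'·ΣR = 292 × 0.8702 = 254.1 K
Heat flows outward, so T_out = T_in − ΔT = 277 − 254.1 = 22.9 °C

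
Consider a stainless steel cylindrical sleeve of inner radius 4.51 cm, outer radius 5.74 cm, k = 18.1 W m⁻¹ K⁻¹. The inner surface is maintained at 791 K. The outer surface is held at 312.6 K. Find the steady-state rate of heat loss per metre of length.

Q' = 226 kW/m

Q' = 2πk·ΔT/ln(r₂/r₁) = 2π × 18.1 × 478.4 / ln(0.0574/0.0451) = 2.26×10^5 W/m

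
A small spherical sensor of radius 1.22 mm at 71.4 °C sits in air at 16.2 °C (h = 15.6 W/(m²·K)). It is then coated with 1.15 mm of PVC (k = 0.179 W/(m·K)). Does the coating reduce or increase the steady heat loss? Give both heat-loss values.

increases: 0.0161 → 0.0509 W

Critical radius for a sphere: r_cr = 2k/h = 0.0229 m = 2.29 cm.
Outer radius after coating: r₂ = 0.00122 + 0.00115 = 0.00237 m.
Since r₁ < r_cr and r₂ ≤ r_cr, the coating moves toward the maximum at r_cr — heat loss rises.
Bare: R = 1/(4πr₁²h) = 3427 K/W; Q = 55.2/3427 = 0.0161 W.
Coated: R = R_cond + R_conv = 1085 K/W; Q = 55.2/1085 = 0.0509 W.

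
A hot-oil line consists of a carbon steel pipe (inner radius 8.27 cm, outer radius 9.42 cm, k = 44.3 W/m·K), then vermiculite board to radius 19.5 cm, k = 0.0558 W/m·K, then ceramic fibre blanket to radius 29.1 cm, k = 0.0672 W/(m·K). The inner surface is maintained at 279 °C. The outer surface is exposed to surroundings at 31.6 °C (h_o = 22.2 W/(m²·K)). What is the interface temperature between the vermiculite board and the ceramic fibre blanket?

Series thermal resistances, inner to outer:
  R'_carbon steel = ln(0.0942/0.0827)/(2πk) = 0.1302/(2π·44.3) = 4.678×10^-4 m·K/W
  R'_vermiculite board = ln(0.195/0.0942)/(2πk) = 0.7276/(2π·0.0558) = 2.075 m·K/W
  R'_ceramic fibre blanket = ln(0.291/0.195)/(2πk) = 0.4003/(2π·0.0672) = 0.9481 m·K/W
  R'_conv,out = 1/(2πr h) = 1/(2π·0.291·22.2) = 0.02464 m·K/W
ΣR = 4.678×10^-4 + 2.075 + 0.9481 + 0.02464 = 3.048 m·K/W
Q' = ΔT/ΣR = (279 °C − 31.6 °C)/3.048 = 81.17 W/m
From the inner boundary to the vermiculite board/ceramic fibre blanket interface, ΣR_partial = 2.075 m·K/W.
T_interface = T_in − Q'·ΣR_partial = 279 °C − (81.17)(2.075) = 111 °C

T = 111 °C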